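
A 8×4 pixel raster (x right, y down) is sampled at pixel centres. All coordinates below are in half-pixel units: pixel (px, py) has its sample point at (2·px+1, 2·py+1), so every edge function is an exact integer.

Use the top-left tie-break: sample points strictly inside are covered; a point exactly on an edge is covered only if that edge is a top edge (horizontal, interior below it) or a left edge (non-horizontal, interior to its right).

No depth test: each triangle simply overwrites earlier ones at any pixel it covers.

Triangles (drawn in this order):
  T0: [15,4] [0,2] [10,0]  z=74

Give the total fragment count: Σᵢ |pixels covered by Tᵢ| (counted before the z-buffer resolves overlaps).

T0:
  2·area = 50
  edge (15, 4)→(0, 2): d=(-15,-2) top-left  bias=+0
  edge (0, 2)→(10, 0): d=(10,-2) top-left  bias=+0
  edge (10, 0)→(15, 4): d=(5,4) right/bottom  bias=-1
    (2,0)@(5, 1): e=[25,0,25] → X  [on edge]
    (3,0)@(7, 1): e=[29,4,17] → X
    (4,0)@(9, 1): e=[33,8,9] → X
    (5,0)@(11, 1): e=[37,12,1] → X
    (6,0)@(13, 1): e=[41,16,-7] → .
    (2,1)@(5, 3): e=[-5,20,35] → .
    (3,1)@(7, 3): e=[-1,24,27] → .
    (4,1)@(9, 3): e=[3,28,19] → X
    (6,1)@(13, 3): e=[11,36,3] → X
    (7,1)@(15, 3): e=[15,40,-5] → .
    (4,2)@(9, 5): e=[-27,48,29] → .
    (5,2)@(11, 5): e=[-23,52,21] → .
  covered (7 px):
    . . X X X X . .
    . . . . X X X .
    . . . . . . . .
    . . . . . . . .

Answer: 7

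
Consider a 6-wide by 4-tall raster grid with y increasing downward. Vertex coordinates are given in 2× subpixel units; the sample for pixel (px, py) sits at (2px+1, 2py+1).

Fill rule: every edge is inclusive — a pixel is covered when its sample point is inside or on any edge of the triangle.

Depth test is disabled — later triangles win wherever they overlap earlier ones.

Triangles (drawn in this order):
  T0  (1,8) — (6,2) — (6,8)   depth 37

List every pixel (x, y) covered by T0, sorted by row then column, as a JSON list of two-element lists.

T0:
  2·area = 30
  edge (1, 8)→(6, 2): d=(5,-6) inclusive
  edge (6, 2)→(6, 8): d=(0,6) inclusive
  edge (6, 8)→(1, 8): d=(-5,0) inclusive
    (2,2)@(5, 5): e=[9,6,15] → X
    (3,2)@(7, 5): e=[21,-6,15] → .
    (1,3)@(3, 7): e=[7,18,5] → X
    (3,3)@(7, 7): e=[31,-6,5] → .
  covered (3 px):
    . . . . . .
    . . . . . .
    . . X . . .
    . X X . . .

Result: [[2,2],[1,3],[2,3]]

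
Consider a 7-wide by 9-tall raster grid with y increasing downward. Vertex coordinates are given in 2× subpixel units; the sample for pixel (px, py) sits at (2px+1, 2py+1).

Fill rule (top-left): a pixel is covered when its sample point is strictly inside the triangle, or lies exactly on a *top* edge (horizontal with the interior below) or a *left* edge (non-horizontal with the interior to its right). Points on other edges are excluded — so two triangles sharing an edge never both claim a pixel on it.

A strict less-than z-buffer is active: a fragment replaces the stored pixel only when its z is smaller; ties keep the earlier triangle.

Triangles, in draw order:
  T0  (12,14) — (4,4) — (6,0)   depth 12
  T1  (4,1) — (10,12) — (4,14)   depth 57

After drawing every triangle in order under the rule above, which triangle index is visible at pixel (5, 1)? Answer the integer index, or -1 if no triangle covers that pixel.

T0:
  2·area = 52
  edge (12, 14)→(4, 4): d=(-8,-10) top-left  bias=+0
  edge (4, 4)→(6, 0): d=(2,-4) top-left  bias=+0
  edge (6, 0)→(12, 14): d=(6,14) right/bottom  bias=-1
    (2,1)@(5, 3): e=[18,2,32] → #
    (3,1)@(7, 3): e=[38,10,4] → #
    (4,1)@(9, 3): e=[58,18,-24] → ·
    (2,2)@(5, 5): e=[2,6,44] → #
    (4,2)@(9, 5): e=[42,22,-12] → ·
    (2,3)@(5, 7): e=[-14,10,56] → ·
    (3,3)@(7, 7): e=[6,18,28] → #
    (4,3)@(9, 7): e=[26,26,0] → ·  [on edge]
    (3,4)@(7, 9): e=[-10,22,40] → ·
    (4,4)@(9, 9): e=[10,30,12] → #
    (5,4)@(11, 9): e=[30,38,-16] → ·
    (4,5)@(9, 11): e=[-6,34,24] → ·
  covered (6 px):
    · · · · · · ·
    · · # # · · ·
    · · # # · · ·
    · · · # · · ·
    · · · · # · ·
    · · · · · · ·
    · · · · · · ·
    · · · · · · ·
    · · · · · · ·
T1:
  2·area = 78
  edge (4, 1)→(10, 12): d=(6,11) right/bottom  bias=-1
  edge (10, 12)→(4, 14): d=(-6,2) right/bottom  bias=-1
  edge (4, 14)→(4, 1): d=(0,-13) top-left  bias=+0
    (2,1)@(5, 3): e=[1,64,13] → #
    (3,1)@(7, 3): e=[-21,60,39] → ·
    (2,2)@(5, 5): e=[13,52,13] → #
    (3,2)@(7, 5): e=[-9,48,39] → ·
    (2,3)@(5, 7): e=[25,40,13] → #
    (3,3)@(7, 7): e=[3,36,39] → #
    (4,3)@(9, 7): e=[-19,32,65] → ·
    (2,4)@(5, 9): e=[37,28,13] → #
    (4,4)@(9, 9): e=[-7,20,65] → ·
    (2,5)@(5, 11): e=[49,16,13] → #
    (4,5)@(9, 11): e=[5,8,65] → #
    (5,5)@(11, 11): e=[-17,4,91] → ·
    (6,5)@(13, 11): e=[-39,0,117] → ·  [on edge]
    (3,6)@(7, 13): e=[39,0,39] → ·  [on edge]
    (0,7)@(1, 15): e=[117,0,-39] → ·  [on edge]
  covered (10 px):
    · · · · · · ·
    · · # · · · ·
    · · # · · · ·
    · · # # · · ·
    · · # # · · ·
    · · # # # · ·
    · · # · · · ·
    · · · · · · ·
    · · · · · · ·

Z-buffer (winner per pixel, '.' = empty):
  . . . . . . .
  . . 0 0 . . .
  . . 0 0 . . .
  . . 1 0 . . .
  . . 1 1 0 . .
  . . 1 1 1 . .
  . . 1 . . . .
  . . . . . . .
  . . . . . . .

Result: -1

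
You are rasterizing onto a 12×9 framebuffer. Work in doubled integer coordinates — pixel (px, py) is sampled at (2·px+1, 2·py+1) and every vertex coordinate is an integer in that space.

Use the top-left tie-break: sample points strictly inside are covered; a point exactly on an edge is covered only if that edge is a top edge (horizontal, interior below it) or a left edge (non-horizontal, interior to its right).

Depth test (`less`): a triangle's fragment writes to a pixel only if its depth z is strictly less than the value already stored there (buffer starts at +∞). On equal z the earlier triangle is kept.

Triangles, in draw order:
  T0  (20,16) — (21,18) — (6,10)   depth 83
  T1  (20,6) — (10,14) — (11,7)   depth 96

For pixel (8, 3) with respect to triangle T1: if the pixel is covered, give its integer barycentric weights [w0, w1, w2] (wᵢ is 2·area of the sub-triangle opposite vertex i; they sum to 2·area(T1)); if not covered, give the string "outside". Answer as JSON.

T0:
  2·area = 22
  edge (20, 16)→(21, 18): d=(1,2) right/bottom  bias=-1
  edge (21, 18)→(6, 10): d=(-15,-8) top-left  bias=+0
  edge (6, 10)→(20, 16): d=(14,6) right/bottom  bias=-1
    (6,6)@(13, 13): e=[11,11,0] → ·  [on edge]
    (8,7)@(17, 15): e=[5,13,4] → #
    (9,7)@(19, 15): e=[1,29,-8] → ·
    (8,8)@(17, 17): e=[7,-17,32] → ·
  covered (1 px):
    · · · · · · · · · · · ·
    · · · · · · · · · · · ·
    · · · · · · · · · · · ·
    · · · · · · · · · · · ·
    · · · · · · · · · · · ·
    · · · · · · · · · · · ·
    · · · · · · · · · · · ·
    · · · · · · · · # · · ·
    · · · · · · · · · · · ·
T1:
  2·area = 62
  edge (20, 6)→(10, 14): d=(-10,8) right/bottom  bias=-1
  edge (10, 14)→(11, 7): d=(1,-7) top-left  bias=+0
  edge (11, 7)→(20, 6): d=(9,-1) top-left  bias=+0
    (5,3)@(11, 7): e=[62,0,0] → #  [on edge]
    (6,3)@(13, 7): e=[46,14,2] → #
    (7,3)@(15, 7): e=[30,28,4] → #
    (8,3)@(17, 7): e=[14,42,6] → #
    (9,3)@(19, 7): e=[-2,56,8] → ·
    (5,4)@(11, 9): e=[42,2,18] → #
    (8,4)@(17, 9): e=[-6,44,24] → ·
    (5,5)@(11, 11): e=[22,4,36] → #
    (7,5)@(15, 11): e=[-10,32,40] → ·
    (5,6)@(11, 13): e=[2,6,54] → #
    (6,6)@(13, 13): e=[-14,20,56] → ·
    (5,7)@(11, 15): e=[-18,8,72] → ·
  covered (10 px):
    · · · · · · · · · · · ·
    · · · · · · · · · · · ·
    · · · · · · · · · · · ·
    · · · · · # # # # · · ·
    · · · · · # # # · · · ·
    · · · · · # # · · · · ·
    · · · · · # · · · · · ·
    · · · · · · · · · · · ·
    · · · · · · · · · · · ·

Result: [42,6,14]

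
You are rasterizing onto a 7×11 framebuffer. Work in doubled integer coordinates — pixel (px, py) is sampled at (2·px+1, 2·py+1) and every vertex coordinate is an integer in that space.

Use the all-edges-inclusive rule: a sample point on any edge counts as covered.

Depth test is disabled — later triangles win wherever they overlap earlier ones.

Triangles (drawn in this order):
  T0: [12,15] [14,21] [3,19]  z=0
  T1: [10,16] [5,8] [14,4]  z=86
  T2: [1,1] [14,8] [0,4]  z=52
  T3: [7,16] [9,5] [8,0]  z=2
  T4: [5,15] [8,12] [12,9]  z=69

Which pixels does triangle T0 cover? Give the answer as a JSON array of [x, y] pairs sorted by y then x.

T0:
  2·area = 62
  edge (12, 15)→(14, 21): d=(2,6) inclusive
  edge (14, 21)→(3, 19): d=(-11,-2) inclusive
  edge (3, 19)→(12, 15): d=(9,-4) inclusive
    (4,8)@(9, 17): e=[22,34,6] → █
    (5,8)@(11, 17): e=[10,38,14] → █
    (6,8)@(13, 17): e=[-2,42,22] → ·
    (1,9)@(3, 19): e=[62,0,0] → █  [on edge]
    (2,9)@(5, 19): e=[50,4,8] → █
    (3,9)@(7, 19): e=[38,8,16] → █
    (6,9)@(13, 19): e=[2,20,40] → █
    (1,10)@(3, 21): e=[66,-22,18] → ·
    (2,10)@(5, 21): e=[54,-18,26] → ·
    (3,10)@(7, 21): e=[42,-14,34] → ·
    (4,10)@(9, 21): e=[30,-10,42] → ·
    (5,10)@(11, 21): e=[18,-6,50] → ·
  covered (8 px):
    · · · · · · ·
    · · · · · · ·
    · · · · · · ·
    · · · · · · ·
    · · · · · · ·
    · · · · · · ·
    · · · · · · ·
    · · · · · · ·
    · · · · █ █ ·
    · █ █ █ █ █ █
    · · · · · · ·
T1:
  2·area = 92
  edge (10, 16)→(5, 8): d=(-5,-8) inclusive
  edge (5, 8)→(14, 4): d=(9,-4) inclusive
  edge (14, 4)→(10, 16): d=(-4,12) inclusive
    (6,2)@(13, 5): e=[79,5,8] → █
    (4,3)@(9, 7): e=[37,7,48] → █
    (5,3)@(11, 7): e=[53,15,24] → █
    (6,3)@(13, 7): e=[69,23,0] → █  [on edge]
    (3,4)@(7, 9): e=[11,17,64] → █
    (6,4)@(13, 9): e=[59,41,-8] → ·
    (3,5)@(7, 11): e=[1,35,56] → █
    (6,5)@(13, 11): e=[49,59,-16] → ·
    (3,6)@(7, 13): e=[-9,53,48] → ·
    (4,6)@(9, 13): e=[7,61,24] → █
    (5,6)@(11, 13): e=[23,69,0] → █  [on edge]
    (6,6)@(13, 13): e=[39,77,-24] → ·
    (4,9)@(9, 19): e=[-23,115,0] → ·  [on edge]
  covered (12 px):
    · · · · · · ·
    · · · · · · ·
    · · · · · · █
    · · · · █ █ █
    · · · █ █ █ ·
    · · · █ █ █ ·
    · · · · █ █ ·
    · · · · · · ·
    · · · · · · ·
    · · · · · · ·
    · · · · · · ·
T2:
  2·area = 46
  edge (1, 1)→(14, 8): d=(13,7) inclusive
  edge (14, 8)→(0, 4): d=(-14,-4) inclusive
  edge (0, 4)→(1, 1): d=(1,-3) inclusive
    (0,0)@(1, 1): e=[0,46,0] → █  [on edge]
    (1,0)@(3, 1): e=[-14,54,6] → ·
    (0,1)@(1, 3): e=[26,18,2] → █
    (1,1)@(3, 3): e=[12,26,8] → █
    (2,1)@(5, 3): e=[-2,34,14] → ·
    (0,2)@(1, 5): e=[52,-10,4] → ·
    (1,2)@(3, 5): e=[38,-2,10] → ·
    (2,2)@(5, 5): e=[24,6,16] → █
    (3,2)@(7, 5): e=[10,14,22] → █
    (4,2)@(9, 5): e=[-4,22,28] → ·
    (2,3)@(5, 7): e=[50,-22,18] → ·
    (3,3)@(7, 7): e=[36,-14,24] → ·
  covered (6 px):
    █ · · · · · ·
    █ █ · · · · ·
    · · █ █ · · ·
    · · · · · █ ·
    · · · · · · ·
    · · · · · · ·
    · · · · · · ·
    · · · · · · ·
    · · · · · · ·
    · · · · · · ·
    · · · · · · ·
T3:
  2·area = 21  (B↔C swapped to make it positive)
  edge (7, 16)→(8, 0): d=(1,-16) inclusive
  edge (8, 0)→(9, 5): d=(1,5) inclusive
  edge (9, 5)→(7, 16): d=(-2,11) inclusive
    (4,2)@(9, 5): e=[21,0,0] → █  [on edge]
    (5,2)@(11, 5): e=[53,-10,-22] → ·
    (4,3)@(9, 7): e=[23,2,-4] → ·
    (5,7)@(11, 15): e=[63,0,-42] → ·  [on edge]
  covered (1 px):
    · · · · · · ·
    · · · · · · ·
    · · · · █ · ·
    · · · · · · ·
    · · · · · · ·
    · · · · · · ·
    · · · · · · ·
    · · · · · · ·
    · · · · · · ·
    · · · · · · ·
    · · · · · · ·
T4:
  2·area = 3
  edge (5, 15)→(8, 12): d=(3,-3) inclusive
  edge (8, 12)→(12, 9): d=(4,-3) inclusive
  edge (12, 9)→(5, 15): d=(-7,6) inclusive
    (6,3)@(13, 7): e=[0,-5,8] → ·  [on edge]
    (5,4)@(11, 9): e=[0,-3,6] → ·  [on edge]
    (4,5)@(9, 11): e=[0,-1,4] → ·  [on edge]
    (3,6)@(7, 13): e=[0,1,2] → █  [on edge]
    (4,6)@(9, 13): e=[6,7,-10] → ·
    (2,7)@(5, 15): e=[0,3,0] → █  [on edge]
    (3,7)@(7, 15): e=[6,9,-12] → ·
    (1,8)@(3, 17): e=[0,5,-2] → ·  [on edge]
    (2,8)@(5, 17): e=[6,11,-14] → ·
    (0,9)@(1, 19): e=[0,7,-4] → ·  [on edge]
  covered (2 px):
    · · · · · · ·
    · · · · · · ·
    · · · · · · ·
    · · · · · · ·
    · · · · · · ·
    · · · · · · ·
    · · · █ · · ·
    · · █ · · · ·
    · · · · · · ·
    · · · · · · ·
    · · · · · · ·

Answer: [[4,8],[5,8],[1,9],[2,9],[3,9],[4,9],[5,9],[6,9]]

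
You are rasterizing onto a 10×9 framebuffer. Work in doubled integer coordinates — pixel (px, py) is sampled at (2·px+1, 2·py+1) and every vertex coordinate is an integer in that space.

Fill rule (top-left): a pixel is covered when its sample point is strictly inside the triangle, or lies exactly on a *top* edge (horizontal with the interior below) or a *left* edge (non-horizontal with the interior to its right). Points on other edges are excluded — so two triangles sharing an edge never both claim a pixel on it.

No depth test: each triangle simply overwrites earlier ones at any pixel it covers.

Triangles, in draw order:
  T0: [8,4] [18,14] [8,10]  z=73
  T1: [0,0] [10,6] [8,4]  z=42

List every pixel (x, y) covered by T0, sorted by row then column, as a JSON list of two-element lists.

T0:
  2·area = 60
  edge (8, 4)→(18, 14): d=(10,10) right/bottom  bias=-1
  edge (18, 14)→(8, 10): d=(-10,-4) top-left  bias=+0
  edge (8, 10)→(8, 4): d=(0,-6) top-left  bias=+0
    (2,0)@(5, 1): e=[0,78,-18] → ·  [on edge]
    (3,1)@(7, 3): e=[0,66,-6] → ·  [on edge]
    (4,2)@(9, 5): e=[0,54,6] → ·  [on edge]
    (4,3)@(9, 7): e=[20,34,6] → █
    (5,3)@(11, 7): e=[0,42,18] → ·  [on edge]
    (4,4)@(9, 9): e=[40,14,6] → █
    (5,4)@(11, 9): e=[20,22,18] → █
    (6,4)@(13, 9): e=[0,30,30] → ·  [on edge]
    (4,5)@(9, 11): e=[60,-6,6] → ·
    (5,5)@(11, 11): e=[40,2,18] → █
    (6,5)@(13, 11): e=[20,10,30] → █
    (7,5)@(15, 11): e=[0,18,42] → ·  [on edge]
    (8,6)@(17, 13): e=[0,6,54] → ·  [on edge]
    (9,7)@(19, 15): e=[0,-6,66] → ·  [on edge]
  covered (5 px):
    · · · · · · · · · ·
    · · · · · · · · · ·
    · · · · · · · · · ·
    · · · · █ · · · · ·
    · · · · █ █ · · · ·
    · · · · · █ █ · · ·
    · · · · · · · · · ·
    · · · · · · · · · ·
    · · · · · · · · · ·
T1:
  2·area = 8  (B↔C swapped to make it positive)
  edge (0, 0)→(8, 4): d=(8,4) right/bottom  bias=-1
  edge (8, 4)→(10, 6): d=(2,2) right/bottom  bias=-1
  edge (10, 6)→(0, 0): d=(-10,-6) top-left  bias=+0
    (2,0)@(5, 1): e=[-12,0,20] → ·  [on edge]
    (2,1)@(5, 3): e=[4,4,0] → █  [on edge]
    (3,1)@(7, 3): e=[-4,0,12] → ·  [on edge]
    (2,2)@(5, 5): e=[20,8,-20] → ·
    (4,2)@(9, 5): e=[4,0,4] → ·  [on edge]
    (5,3)@(11, 7): e=[12,0,-4] → ·  [on edge]
    (6,4)@(13, 9): e=[20,0,-12] → ·  [on edge]
    (7,4)@(15, 9): e=[12,-4,0] → ·  [on edge]
    (7,5)@(15, 11): e=[28,0,-20] → ·  [on edge]
    (8,6)@(17, 13): e=[36,0,-28] → ·  [on edge]
    (9,7)@(19, 15): e=[44,0,-36] → ·  [on edge]
  covered (1 px):
    · · · · · · · · · ·
    · · █ · · · · · · ·
    · · · · · · · · · ·
    · · · · · · · · · ·
    · · · · · · · · · ·
    · · · · · · · · · ·
    · · · · · · · · · ·
    · · · · · · · · · ·
    · · · · · · · · · ·

Result: [[4,3],[4,4],[5,4],[5,5],[6,5]]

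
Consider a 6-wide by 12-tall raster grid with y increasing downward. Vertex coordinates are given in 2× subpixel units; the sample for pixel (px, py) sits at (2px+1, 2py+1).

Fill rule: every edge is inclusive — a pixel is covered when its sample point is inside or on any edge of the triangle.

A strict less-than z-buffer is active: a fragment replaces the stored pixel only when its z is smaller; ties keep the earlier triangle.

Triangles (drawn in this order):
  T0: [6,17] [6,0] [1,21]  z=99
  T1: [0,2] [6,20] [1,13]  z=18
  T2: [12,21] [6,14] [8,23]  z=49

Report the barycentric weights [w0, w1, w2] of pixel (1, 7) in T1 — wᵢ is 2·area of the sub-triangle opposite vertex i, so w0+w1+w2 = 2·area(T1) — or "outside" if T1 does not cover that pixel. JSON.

T0:
  2·area = 85  (B↔C swapped to make it positive)
  edge (6, 17)→(1, 21): d=(-5,4) inclusive
  edge (1, 21)→(6, 0): d=(5,-21) inclusive
  edge (6, 0)→(6, 17): d=(0,17) inclusive
    (2,2)@(5, 5): e=[64,4,17] → X
    (3,2)@(7, 5): e=[56,46,-17] → .
    (2,3)@(5, 7): e=[54,14,17] → X
    (3,3)@(7, 7): e=[46,56,-17] → .
    (2,4)@(5, 9): e=[44,24,17] → X
    (3,4)@(7, 9): e=[36,66,-17] → .
    (2,5)@(5, 11): e=[34,34,17] → X
    (3,5)@(7, 11): e=[26,76,-17] → .
    (1,6)@(3, 13): e=[32,2,51] → X
    (3,6)@(7, 13): e=[16,86,-17] → .
    (5,6)@(11, 13): e=[0,170,-85] → .  [on edge]
    (1,7)@(3, 15): e=[22,12,51] → X
    (0,10)@(1, 21): e=[0,0,85] → X  [on edge]
  covered (12 px):
    . . . . . .
    . . . . . .
    . . X . . .
    . . X . . .
    . . X . . .
    . . X . . .
    . X X . . .
    . X X . . .
    . X X . . .
    . X . . . .
    X . . . . .
    . . . . . .
T1:
  2·area = 48
  edge (0, 2)→(6, 20): d=(6,18) inclusive
  edge (6, 20)→(1, 13): d=(-5,-7) inclusive
  edge (1, 13)→(0, 2): d=(-1,-11) inclusive
    (0,2)@(1, 5): e=[0,40,8] → X  [on edge]
    (1,2)@(3, 5): e=[-36,54,30] → .
    (0,3)@(1, 7): e=[12,30,6] → X
    (1,3)@(3, 7): e=[-24,44,28] → .
    (0,4)@(1, 9): e=[24,20,4] → X
    (1,4)@(3, 9): e=[-12,34,26] → .
    (0,5)@(1, 11): e=[36,10,2] → X
    (1,5)@(3, 11): e=[0,24,24] → X  [on edge]
    (2,5)@(5, 11): e=[-36,38,46] → .
    (0,6)@(1, 13): e=[48,0,0] → X  [on edge]
    (2,6)@(5, 13): e=[-24,28,44] → .
    (0,7)@(1, 15): e=[60,-10,-2] → .
    (2,8)@(5, 17): e=[0,8,40] → X  [on edge]
    (3,11)@(7, 23): e=[0,-8,56] → .  [on edge]
  covered (9 px):
    . . . . . .
    . . . . . .
    X . . . . .
    X . . . . .
    X . . . . .
    X X . . . .
    X X . . . .
    . X . . . .
    . . X . . .
    . . . . . .
    . . . . . .
    . . . . . .
T2:
  2·area = 40  (B↔C swapped to make it positive)
  edge (12, 21)→(8, 23): d=(-4,2) inclusive
  edge (8, 23)→(6, 14): d=(-2,-9) inclusive
  edge (6, 14)→(12, 21): d=(6,7) inclusive
    (3,8)@(7, 17): e=[26,3,11] → X
    (4,8)@(9, 17): e=[22,21,-3] → .
    (3,9)@(7, 19): e=[18,-1,23] → .
    (4,9)@(9, 19): e=[14,17,9] → X
    (5,9)@(11, 19): e=[10,35,-5] → .
    (4,10)@(9, 21): e=[6,13,21] → X
    (5,10)@(11, 21): e=[2,31,7] → X
    (4,11)@(9, 23): e=[-2,9,33] → .
    (5,11)@(11, 23): e=[-6,27,19] → .
  covered (4 px):
    . . . . . .
    . . . . . .
    . . . . . .
    . . . . . .
    . . . . . .
    . . . . . .
    . . . . . .
    . . . . . .
    . . . X . .
    . . . . X .
    . . . . X X
    . . . . . .

Answer: [4,20,24]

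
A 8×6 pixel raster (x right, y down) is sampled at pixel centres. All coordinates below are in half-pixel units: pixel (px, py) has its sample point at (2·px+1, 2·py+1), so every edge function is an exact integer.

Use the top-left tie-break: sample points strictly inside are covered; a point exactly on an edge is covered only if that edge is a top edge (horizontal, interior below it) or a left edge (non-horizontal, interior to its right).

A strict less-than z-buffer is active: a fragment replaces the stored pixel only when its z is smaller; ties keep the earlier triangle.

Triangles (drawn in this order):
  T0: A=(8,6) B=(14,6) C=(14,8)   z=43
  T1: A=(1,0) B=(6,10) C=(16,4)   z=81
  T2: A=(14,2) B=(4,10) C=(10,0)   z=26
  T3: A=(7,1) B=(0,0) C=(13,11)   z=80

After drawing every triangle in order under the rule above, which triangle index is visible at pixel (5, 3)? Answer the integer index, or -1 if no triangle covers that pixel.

T0:
  2·area = 12
  edge (8, 6)→(14, 6): d=(6,0) top-left  bias=+0
  edge (14, 6)→(14, 8): d=(0,2) right/bottom  bias=-1
  edge (14, 8)→(8, 6): d=(-6,-2) top-left  bias=+0
    (2,2)@(5, 5): e=[-6,18,0] → ·  [on edge]
    (5,3)@(11, 7): e=[6,6,0] → █  [on edge]
    (6,3)@(13, 7): e=[6,2,4] → █
    (7,3)@(15, 7): e=[6,-2,8] → ·
    (5,4)@(11, 9): e=[18,6,-12] → ·
    (6,4)@(13, 9): e=[18,2,-8] → ·
  covered (2 px):
    · · · · · · · ·
    · · · · · · · ·
    · · · · · · · ·
    · · · · · █ █ ·
    · · · · · · · ·
    · · · · · · · ·
T1:
  2·area = 130  (B↔C swapped to make it positive)
  edge (1, 0)→(16, 4): d=(15,4) right/bottom  bias=-1
  edge (16, 4)→(6, 10): d=(-10,6) right/bottom  bias=-1
  edge (6, 10)→(1, 0): d=(-5,-10) top-left  bias=+0
    (1,0)@(3, 1): e=[7,108,15] → █
    (2,0)@(5, 1): e=[-1,96,35] → ·
    (1,1)@(3, 3): e=[37,88,5] → █
    (2,1)@(5, 3): e=[29,76,25] → █
    (3,1)@(7, 3): e=[21,64,45] → █
    (4,1)@(9, 3): e=[13,52,65] → █
    (5,1)@(11, 3): e=[5,40,85] → █
    (6,1)@(13, 3): e=[-3,28,105] → ·
    (1,2)@(3, 5): e=[67,68,-5] → ·
    (2,2)@(5, 5): e=[59,56,15] → █
    (6,2)@(13, 5): e=[27,8,95] → █
    (7,2)@(15, 5): e=[19,-4,115] → ·
    (5,3)@(11, 7): e=[65,0,65] → ·  [on edge]
  covered (15 px):
    · █ · · · · · ·
    · █ █ █ █ █ · ·
    · · █ █ █ █ █ ·
    · · █ █ █ · · ·
    · · · █ · · · ·
    · · · · · · · ·
T2:
  2·area = 52
  edge (14, 2)→(4, 10): d=(-10,8) right/bottom  bias=-1
  edge (4, 10)→(10, 0): d=(6,-10) top-left  bias=+0
  edge (10, 0)→(14, 2): d=(4,2) right/bottom  bias=-1
    (5,0)@(11, 1): e=[34,16,2] → █
    (6,0)@(13, 1): e=[18,36,-2] → ·
    (4,1)@(9, 3): e=[30,8,14] → █
    (6,1)@(13, 3): e=[-2,48,6] → ·
    (3,2)@(7, 5): e=[26,0,26] → █  [on edge]
    (5,2)@(11, 5): e=[-6,40,18] → ·
    (3,3)@(7, 7): e=[6,12,34] → █
    (4,3)@(9, 7): e=[-10,32,30] → ·
    (2,4)@(5, 9): e=[2,4,46] → █
    (3,4)@(7, 9): e=[-14,24,42] → ·
    (2,5)@(5, 11): e=[-18,16,54] → ·
  covered (7 px):
    · · · · · █ · ·
    · · · · █ █ · ·
    · · · █ █ · · ·
    · · · █ · · · ·
    · · █ · · · · ·
    · · · · · · · ·
T3:
  2·area = 64  (B↔C swapped to make it positive)
  edge (7, 1)→(13, 11): d=(6,10) right/bottom  bias=-1
  edge (13, 11)→(0, 0): d=(-13,-11) top-left  bias=+0
  edge (0, 0)→(7, 1): d=(7,1) right/bottom  bias=-1
    (1,0)@(3, 1): e=[40,20,4] → █
    (2,0)@(5, 1): e=[20,42,2] → █
    (3,0)@(7, 1): e=[0,64,0] → ·  [on edge]
    (1,1)@(3, 3): e=[52,-6,18] → ·
    (2,1)@(5, 3): e=[32,16,16] → █
    (3,1)@(7, 3): e=[12,38,14] → █
    (4,1)@(9, 3): e=[-8,60,12] → ·
    (2,2)@(5, 5): e=[44,-10,30] → ·
    (3,2)@(7, 5): e=[24,12,28] → █
    (4,2)@(9, 5): e=[4,34,26] → █
    (5,2)@(11, 5): e=[-16,56,24] → ·
    (3,3)@(7, 7): e=[36,-14,42] → ·
    (6,5)@(13, 11): e=[0,0,64] → ·  [on edge]
  covered (8 px):
    · █ █ · · · · ·
    · · █ █ · · · ·
    · · · █ █ · · ·
    · · · · █ · · ·
    · · · · · █ · ·
    · · · · · · · ·

Z-buffer (winner per pixel, '.' = empty):
  . 3 3 . . 2 . .
  . 1 3 3 2 2 . .
  . . 1 2 2 1 1 .
  . . 1 2 3 0 0 .
  . . 2 1 . 3 . .
  . . . . . . . .

Result: 0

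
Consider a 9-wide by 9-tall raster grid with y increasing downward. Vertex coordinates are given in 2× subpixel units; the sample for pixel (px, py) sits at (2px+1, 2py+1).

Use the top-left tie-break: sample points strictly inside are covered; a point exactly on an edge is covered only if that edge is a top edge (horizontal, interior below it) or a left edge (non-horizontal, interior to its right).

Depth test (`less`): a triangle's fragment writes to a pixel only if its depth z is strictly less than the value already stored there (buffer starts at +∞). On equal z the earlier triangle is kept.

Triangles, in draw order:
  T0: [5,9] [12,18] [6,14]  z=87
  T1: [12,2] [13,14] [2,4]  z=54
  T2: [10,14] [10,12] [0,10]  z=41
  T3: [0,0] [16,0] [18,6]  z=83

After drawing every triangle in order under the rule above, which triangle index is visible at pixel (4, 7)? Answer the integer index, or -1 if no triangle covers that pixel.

T0:
  2·area = 26
  edge (5, 9)→(12, 18): d=(7,9) right/bottom  bias=-1
  edge (12, 18)→(6, 14): d=(-6,-4) top-left  bias=+0
  edge (6, 14)→(5, 9): d=(-1,-5) top-left  bias=+0
    (2,4)@(5, 9): e=[0,26,0] → ·  [on edge]
    (3,6)@(7, 13): e=[10,10,6] → █
    (4,6)@(9, 13): e=[-8,18,16] → ·
    (3,7)@(7, 15): e=[24,-2,4] → ·
    (4,7)@(9, 15): e=[6,6,14] → █
    (5,7)@(11, 15): e=[-12,14,24] → ·
    (4,8)@(9, 17): e=[20,-6,12] → ·
    (5,8)@(11, 17): e=[2,2,22] → █
    (6,8)@(13, 17): e=[-16,10,32] → ·
  covered (3 px):
    · · · · · · · · ·
    · · · · · · · · ·
    · · · · · · · · ·
    · · · · · · · · ·
    · · · · · · · · ·
    · · · · · · · · ·
    · · · █ · · · · ·
    · · · · █ · · · ·
    · · · · · █ · · ·
T1:
  2·area = 122
  edge (12, 2)→(13, 14): d=(1,12) right/bottom  bias=-1
  edge (13, 14)→(2, 4): d=(-11,-10) top-left  bias=+0
  edge (2, 4)→(12, 2): d=(10,-2) top-left  bias=+0
    (8,0)@(17, 1): e=[-61,183,0] → ·  [on edge]
    (3,1)@(7, 3): e=[61,61,0] → █  [on edge]
    (4,1)@(9, 3): e=[37,81,4] → █
    (5,1)@(11, 3): e=[13,101,8] → █
    (6,1)@(13, 3): e=[-11,121,12] → ·
    (2,2)@(5, 5): e=[87,19,16] → █
    (6,2)@(13, 5): e=[-9,99,32] → ·
    (2,3)@(5, 7): e=[89,-3,36] → ·
    (3,3)@(7, 7): e=[65,17,40] → █
    (6,3)@(13, 7): e=[-7,77,52] → ·
    (3,4)@(7, 9): e=[67,-5,60] → ·
    (4,4)@(9, 9): e=[43,15,64] → █
  covered (13 px):
    · · · · · · · · ·
    · · · █ █ █ · · ·
    · · █ █ █ █ · · ·
    · · · █ █ █ · · ·
    · · · · █ █ · · ·
    · · · · · █ · · ·
    · · · · · · · · ·
    · · · · · · · · ·
    · · · · · · · · ·
T2:
  2·area = 20  (B↔C swapped to make it positive)
  edge (10, 14)→(0, 10): d=(-10,-4) top-left  bias=+0
  edge (0, 10)→(10, 12): d=(10,2) right/bottom  bias=-1
  edge (10, 12)→(10, 14): d=(0,2) right/bottom  bias=-1
    (1,5)@(3, 11): e=[2,4,14] → █
    (2,5)@(5, 11): e=[10,0,10] → ·  [on edge]
    (1,6)@(3, 13): e=[-18,24,14] → ·
    (4,6)@(9, 13): e=[6,12,2] → █
    (5,6)@(11, 13): e=[14,8,-2] → ·
    (7,6)@(15, 13): e=[30,0,-10] → ·  [on edge]
    (4,7)@(9, 15): e=[-14,32,2] → ·
  covered (2 px):
    · · · · · · · · ·
    · · · · · · · · ·
    · · · · · · · · ·
    · · · · · · · · ·
    · · · · · · · · ·
    · █ · · · · · · ·
    · · · · █ · · · ·
    · · · · · · · · ·
    · · · · · · · · ·
T3:
  2·area = 96
  edge (0, 0)→(16, 0): d=(16,0) top-left  bias=+0
  edge (16, 0)→(18, 6): d=(2,6) right/bottom  bias=-1
  edge (18, 6)→(0, 0): d=(-18,-6) top-left  bias=+0
    (1,0)@(3, 1): e=[16,80,0] → █  [on edge]
    (2,0)@(5, 1): e=[16,68,12] → █
    (3,0)@(7, 1): e=[16,56,24] → █
    (4,0)@(9, 1): e=[16,44,36] → █
    (5,0)@(11, 1): e=[16,32,48] → █
    (6,0)@(13, 1): e=[16,20,60] → █
    (7,0)@(15, 1): e=[16,8,72] → █
    (8,0)@(17, 1): e=[16,-4,84] → ·
    (1,1)@(3, 3): e=[48,84,-36] → ·
    (2,1)@(5, 3): e=[48,72,-24] → ·
    (3,1)@(7, 3): e=[48,60,-12] → ·
    (4,1)@(9, 3): e=[48,48,0] → █  [on edge]
    (8,1)@(17, 3): e=[48,0,48] → ·  [on edge]
    (7,2)@(15, 5): e=[80,16,0] → █  [on edge]
  covered (13 px):
    · █ █ █ █ █ █ █ ·
    · · · · █ █ █ █ ·
    · · · · · · · █ █
    · · · · · · · · ·
    · · · · · · · · ·
    · · · · · · · · ·
    · · · · · · · · ·
    · · · · · · · · ·
    · · · · · · · · ·

Z-buffer (winner per pixel, '.' = empty):
  . 3 3 3 3 3 3 3 .
  . . . 1 1 1 3 3 .
  . . 1 1 1 1 . 3 3
  . . . 1 1 1 . . .
  . . . . 1 1 . . .
  . 2 . . . 1 . . .
  . . . 0 2 . . . .
  . . . . 0 . . . .
  . . . . . 0 . . .

Result: 0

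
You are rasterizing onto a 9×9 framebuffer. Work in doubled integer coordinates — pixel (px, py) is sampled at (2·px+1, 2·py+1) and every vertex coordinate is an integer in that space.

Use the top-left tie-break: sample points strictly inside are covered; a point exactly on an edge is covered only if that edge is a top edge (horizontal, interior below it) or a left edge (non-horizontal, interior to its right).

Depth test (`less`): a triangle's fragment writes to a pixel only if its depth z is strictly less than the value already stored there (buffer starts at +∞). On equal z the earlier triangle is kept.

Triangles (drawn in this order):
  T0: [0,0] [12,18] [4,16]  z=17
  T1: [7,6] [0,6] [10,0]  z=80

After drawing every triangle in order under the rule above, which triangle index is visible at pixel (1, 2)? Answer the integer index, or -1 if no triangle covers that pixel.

T0:
  2·area = 120
  edge (0, 0)→(12, 18): d=(12,18) right/bottom  bias=-1
  edge (12, 18)→(4, 16): d=(-8,-2) top-left  bias=+0
  edge (4, 16)→(0, 0): d=(-4,-16) top-left  bias=+0
    (0,1)@(1, 3): e=[18,98,4] → █
    (1,1)@(3, 3): e=[-18,102,36] → ·
    (0,2)@(1, 5): e=[42,82,-4] → ·
    (1,2)@(3, 5): e=[6,86,28] → █
    (2,2)@(5, 5): e=[-30,90,60] → ·
    (1,3)@(3, 7): e=[30,70,20] → █
    (2,3)@(5, 7): e=[-6,74,52] → ·
    (1,4)@(3, 9): e=[54,54,12] → █
    (2,4)@(5, 9): e=[18,58,44] → █
    (3,4)@(7, 9): e=[-18,62,76] → ·
    (1,5)@(3, 11): e=[78,38,4] → █
    (3,5)@(7, 11): e=[6,46,68] → █
  covered (15 px):
    · · · · · · · · ·
    █ · · · · · · · ·
    · █ · · · · · · ·
    · █ · · · · · · ·
    · █ █ · · · · · ·
    · █ █ █ · · · · ·
    · · █ █ · · · · ·
    · · █ █ █ · · · ·
    · · · · █ █ · · ·
T1:
  2·area = 42
  edge (7, 6)→(0, 6): d=(-7,0) right/bottom  bias=-1
  edge (0, 6)→(10, 0): d=(10,-6) top-left  bias=+0
  edge (10, 0)→(7, 6): d=(-3,6) right/bottom  bias=-1
    (4,0)@(9, 1): e=[35,4,3] → █
    (5,0)@(11, 1): e=[35,16,-9] → ·
    (2,1)@(5, 3): e=[21,0,21] → █  [on edge]
    (3,1)@(7, 3): e=[21,12,9] → █
    (4,1)@(9, 3): e=[21,24,-3] → ·
    (1,2)@(3, 5): e=[7,8,27] → █
    (4,2)@(9, 5): e=[7,44,-9] → ·
    (1,3)@(3, 7): e=[-7,28,21] → ·
    (2,3)@(5, 7): e=[-7,40,9] → ·
    (3,3)@(7, 7): e=[-7,52,-3] → ·
  covered (6 px):
    · · · · █ · · · ·
    · · █ █ · · · · ·
    · █ █ █ · · · · ·
    · · · · · · · · ·
    · · · · · · · · ·
    · · · · · · · · ·
    · · · · · · · · ·
    · · · · · · · · ·
    · · · · · · · · ·

Z-buffer (winner per pixel, '.' = empty):
  . . . . 1 . . . .
  0 . 1 1 . . . . .
  . 0 1 1 . . . . .
  . 0 . . . . . . .
  . 0 0 . . . . . .
  . 0 0 0 . . . . .
  . . 0 0 . . . . .
  . . 0 0 0 . . . .
  . . . . 0 0 . . .

Result: 0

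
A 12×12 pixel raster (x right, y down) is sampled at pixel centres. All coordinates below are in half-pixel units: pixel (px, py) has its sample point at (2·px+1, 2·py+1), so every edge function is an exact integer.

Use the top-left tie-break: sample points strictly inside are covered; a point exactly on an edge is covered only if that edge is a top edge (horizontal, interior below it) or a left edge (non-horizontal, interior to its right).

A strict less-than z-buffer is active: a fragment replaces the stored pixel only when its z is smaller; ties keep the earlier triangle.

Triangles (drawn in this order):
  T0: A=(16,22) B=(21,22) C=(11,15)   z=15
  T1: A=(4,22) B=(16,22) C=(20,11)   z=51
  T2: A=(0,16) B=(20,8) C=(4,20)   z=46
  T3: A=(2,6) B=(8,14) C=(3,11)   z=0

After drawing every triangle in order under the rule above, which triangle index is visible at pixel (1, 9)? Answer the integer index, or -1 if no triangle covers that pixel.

T0:
  2·area = 35  (B↔C swapped to make it positive)
  edge (16, 22)→(11, 15): d=(-5,-7) top-left  bias=+0
  edge (11, 15)→(21, 22): d=(10,7) right/bottom  bias=-1
  edge (21, 22)→(16, 22): d=(-5,0) right/bottom  bias=-1
    (0,0)@(1, 1): e=[0,-70,105] → ·  [on edge]
    (5,7)@(11, 15): e=[0,0,35] → ·  [on edge]
    (6,8)@(13, 17): e=[4,6,25] → █
    (7,8)@(15, 17): e=[18,-8,25] → ·
    (6,9)@(13, 19): e=[-6,26,15] → ·
    (7,9)@(15, 19): e=[8,12,15] → █
    (8,9)@(17, 19): e=[22,-2,15] → ·
    (7,10)@(15, 21): e=[-2,32,5] → ·
    (8,10)@(17, 21): e=[12,18,5] → █
    (9,10)@(19, 21): e=[26,4,5] → █
    (10,10)@(21, 21): e=[40,-10,5] → ·
    (8,11)@(17, 23): e=[2,38,-5] → ·
  covered (4 px):
    · · · · · · · · · · · ·
    · · · · · · · · · · · ·
    · · · · · · · · · · · ·
    · · · · · · · · · · · ·
    · · · · · · · · · · · ·
    · · · · · · · · · · · ·
    · · · · · · · · · · · ·
    · · · · · · · · · · · ·
    · · · · · · █ · · · · ·
    · · · · · · · █ · · · ·
    · · · · · · · · █ █ · ·
    · · · · · · · · · · · ·
T1:
  2·area = 132  (B↔C swapped to make it positive)
  edge (4, 22)→(20, 11): d=(16,-11) top-left  bias=+0
  edge (20, 11)→(16, 22): d=(-4,11) right/bottom  bias=-1
  edge (16, 22)→(4, 22): d=(-12,0) right/bottom  bias=-1
    (9,6)@(19, 13): e=[21,3,108] → █
    (10,6)@(21, 13): e=[43,-19,108] → ·
    (7,7)@(15, 15): e=[9,39,84] → █
    (8,7)@(17, 15): e=[31,17,84] → █
    (9,7)@(19, 15): e=[53,-5,84] → ·
    (6,8)@(13, 17): e=[19,53,60] → █
    (9,8)@(19, 17): e=[85,-13,60] → ·
    (4,9)@(9, 19): e=[7,89,36] → █
    (5,9)@(11, 19): e=[29,67,36] → █
    (9,9)@(19, 19): e=[117,-21,36] → ·
    (3,10)@(7, 21): e=[17,103,12] → █
    (8,10)@(17, 21): e=[127,-7,12] → ·
  covered (16 px):
    · · · · · · · · · · · ·
    · · · · · · · · · · · ·
    · · · · · · · · · · · ·
    · · · · · · · · · · · ·
    · · · · · · · · · · · ·
    · · · · · · · · · · · ·
    · · · · · · · · · █ · ·
    · · · · · · · █ █ · · ·
    · · · · · · █ █ █ · · ·
    · · · · █ █ █ █ █ · · ·
    · · · █ █ █ █ █ · · · ·
    · · · · · · · · · · · ·
T2:
  2·area = 112
  edge (0, 16)→(20, 8): d=(20,-8) top-left  bias=+0
  edge (20, 8)→(4, 20): d=(-16,12) right/bottom  bias=-1
  edge (4, 20)→(0, 16): d=(-4,-4) top-left  bias=+0
    (6,5)@(13, 11): e=[4,36,72] → █
    (7,5)@(15, 11): e=[20,12,80] → █
    (8,5)@(17, 11): e=[36,-12,88] → ·
    (4,6)@(9, 13): e=[12,52,48] → █
    (5,6)@(11, 13): e=[28,28,56] → █
    (7,6)@(15, 13): e=[60,-20,72] → ·
    (1,7)@(3, 15): e=[4,92,16] → █
    (2,7)@(5, 15): e=[20,68,24] → █
    (3,7)@(7, 15): e=[36,44,32] → █
    (5,7)@(11, 15): e=[68,-4,48] → ·
    (6,7)@(13, 15): e=[84,-28,56] → ·
    (0,8)@(1, 17): e=[28,84,0] → █  [on edge]
    (1,9)@(3, 19): e=[84,28,0] → █  [on edge]
    (2,10)@(5, 21): e=[140,-28,0] → ·  [on edge]
    (3,11)@(7, 23): e=[196,-84,0] → ·  [on edge]
  covered (15 px):
    · · · · · · · · · · · ·
    · · · · · · · · · · · ·
    · · · · · · · · · · · ·
    · · · · · · · · · · · ·
    · · · · · · · · · · · ·
    · · · · · · █ █ · · · ·
    · · · · █ █ █ · · · · ·
    · █ █ █ █ · · · · · · ·
    █ █ █ █ · · · · · · · ·
    · █ █ · · · · · · · · ·
    · · · · · · · · · · · ·
    · · · · · · · · · · · ·
T3:
  2·area = 22
  edge (2, 6)→(8, 14): d=(6,8) right/bottom  bias=-1
  edge (8, 14)→(3, 11): d=(-5,-3) top-left  bias=+0
  edge (3, 11)→(2, 6): d=(-1,-5) top-left  bias=+0
    (0,0)@(1, 1): e=[-22,44,0] → ·  [on edge]
    (1,4)@(3, 9): e=[10,10,2] → █
    (2,4)@(5, 9): e=[-6,16,12] → ·
    (1,5)@(3, 11): e=[22,0,0] → █  [on edge]
    (2,5)@(5, 11): e=[6,6,10] → █
    (3,5)@(7, 11): e=[-10,12,20] → ·
    (1,6)@(3, 13): e=[34,-10,-2] → ·
    (2,6)@(5, 13): e=[18,-4,8] → ·
    (3,6)@(7, 13): e=[2,2,18] → █
    (4,6)@(9, 13): e=[-14,8,28] → ·
    (3,7)@(7, 15): e=[14,-8,16] → ·
    (6,8)@(13, 17): e=[-22,0,44] → ·  [on edge]
    (2,10)@(5, 21): e=[66,-44,0] → ·  [on edge]
    (11,11)@(23, 23): e=[-66,0,88] → ·  [on edge]
  covered (4 px):
    · · · · · · · · · · · ·
    · · · · · · · · · · · ·
    · · · · · · · · · · · ·
    · · · · · · · · · · · ·
    · █ · · · · · · · · · ·
    · █ █ · · · · · · · · ·
    · · · █ · · · · · · · ·
    · · · · · · · · · · · ·
    · · · · · · · · · · · ·
    · · · · · · · · · · · ·
    · · · · · · · · · · · ·
    · · · · · · · · · · · ·

Z-buffer (winner per pixel, '.' = empty):
  . . . . . . . . . . . .
  . . . . . . . . . . . .
  . . . . . . . . . . . .
  . . . . . . . . . . . .
  . 3 . . . . . . . . . .
  . 3 3 . . . 2 2 . . . .
  . . . 3 2 2 2 . . 1 . .
  . 2 2 2 2 . . 1 1 . . .
  2 2 2 2 . . 0 1 1 . . .
  . 2 2 . 1 1 1 0 1 . . .
  . . . 1 1 1 1 1 0 0 . .
  . . . . . . . . . . . .

Result: 2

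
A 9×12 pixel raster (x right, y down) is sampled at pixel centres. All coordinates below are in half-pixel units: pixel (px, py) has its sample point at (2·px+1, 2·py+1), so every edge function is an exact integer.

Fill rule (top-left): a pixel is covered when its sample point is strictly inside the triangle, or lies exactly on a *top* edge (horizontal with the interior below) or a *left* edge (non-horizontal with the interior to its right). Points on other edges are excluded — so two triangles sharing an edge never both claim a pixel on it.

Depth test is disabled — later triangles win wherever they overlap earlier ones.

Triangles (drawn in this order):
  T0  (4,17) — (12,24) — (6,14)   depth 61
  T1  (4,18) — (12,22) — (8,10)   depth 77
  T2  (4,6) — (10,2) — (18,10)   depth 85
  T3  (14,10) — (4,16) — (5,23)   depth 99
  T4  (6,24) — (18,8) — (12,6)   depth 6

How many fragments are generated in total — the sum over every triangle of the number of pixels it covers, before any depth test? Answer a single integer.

T0:
  2·area = 38  (B↔C swapped to make it positive)
  edge (4, 17)→(6, 14): d=(2,-3) top-left  bias=+0
  edge (6, 14)→(12, 24): d=(6,10) right/bottom  bias=-1
  edge (12, 24)→(4, 17): d=(-8,-7) top-left  bias=+0
    (1,4)@(3, 9): e=[-19,0,57] → ·  [on edge]
    (2,8)@(5, 17): e=[3,28,7] → █
    (3,8)@(7, 17): e=[9,8,21] → █
    (4,8)@(9, 17): e=[15,-12,35] → ·
    (2,9)@(5, 19): e=[7,40,-9] → ·
    (3,9)@(7, 19): e=[13,20,5] → █
    (4,9)@(9, 19): e=[19,0,19] → ·  [on edge]
    (3,10)@(7, 21): e=[17,32,-11] → ·
    (4,10)@(9, 21): e=[23,12,3] → █
    (5,10)@(11, 21): e=[29,-8,17] → ·
    (4,11)@(9, 23): e=[27,24,-13] → ·
    (5,11)@(11, 23): e=[33,4,1] → █
  covered (5 px):
    · · · · · · · · ·
    · · · · · · · · ·
    · · · · · · · · ·
    · · · · · · · · ·
    · · · · · · · · ·
    · · · · · · · · ·
    · · · · · · · · ·
    · · · · · · · · ·
    · · █ █ · · · · ·
    · · · █ · · · · ·
    · · · · █ · · · ·
    · · · · · █ · · ·
T1:
  2·area = 80  (B↔C swapped to make it positive)
  edge (4, 18)→(8, 10): d=(4,-8) top-left  bias=+0
  edge (8, 10)→(12, 22): d=(4,12) right/bottom  bias=-1
  edge (12, 22)→(4, 18): d=(-8,-4) top-left  bias=+0
    (2,0)@(5, 1): e=[-60,0,140] → ·  [on edge]
    (3,3)@(7, 7): e=[-20,0,100] → ·  [on edge]
    (3,6)@(7, 13): e=[4,24,52] → █
    (4,6)@(9, 13): e=[20,0,60] → ·  [on edge]
    (3,7)@(7, 15): e=[12,32,36] → █
    (4,7)@(9, 15): e=[28,8,44] → █
    (5,7)@(11, 15): e=[44,-16,52] → ·
    (2,8)@(5, 17): e=[4,64,12] → █
    (5,8)@(11, 17): e=[52,-8,36] → ·
    (2,9)@(5, 19): e=[12,72,-4] → ·
    (3,9)@(7, 19): e=[28,48,4] → █
    (5,9)@(11, 19): e=[60,0,20] → ·  [on edge]
  covered (9 px):
    · · · · · · · · ·
    · · · · · · · · ·
    · · · · · · · · ·
    · · · · · · · · ·
    · · · · · · · · ·
    · · · · · · · · ·
    · · · █ · · · · ·
    · · · █ █ · · · ·
    · · █ █ █ · · · ·
    · · · █ █ · · · ·
    · · · · · █ · · ·
    · · · · · · · · ·
T2:
  2·area = 80
  edge (4, 6)→(10, 2): d=(6,-4) top-left  bias=+0
  edge (10, 2)→(18, 10): d=(8,8) right/bottom  bias=-1
  edge (18, 10)→(4, 6): d=(-14,-4) top-left  bias=+0
    (4,0)@(9, 1): e=[-10,0,90] → ·  [on edge]
    (4,1)@(9, 3): e=[2,16,62] → █
    (5,1)@(11, 3): e=[10,0,70] → ·  [on edge]
    (3,2)@(7, 5): e=[6,48,26] → █
    (5,2)@(11, 5): e=[22,16,42] → █
    (6,2)@(13, 5): e=[30,0,50] → ·  [on edge]
    (3,3)@(7, 7): e=[18,64,-2] → ·
    (4,3)@(9, 7): e=[26,48,6] → █
    (6,3)@(13, 7): e=[42,16,22] → █
    (7,3)@(15, 7): e=[50,0,30] → ·  [on edge]
    (4,4)@(9, 9): e=[38,64,-22] → ·
    (5,4)@(11, 9): e=[46,48,-14] → ·
    (8,4)@(17, 9): e=[70,0,10] → ·  [on edge]
  covered (8 px):
    · · · · · · · · ·
    · · · · █ · · · ·
    · · · █ █ █ · · ·
    · · · · █ █ █ · ·
    · · · · · · · █ ·
    · · · · · · · · ·
    · · · · · · · · ·
    · · · · · · · · ·
    · · · · · · · · ·
    · · · · · · · · ·
    · · · · · · · · ·
    · · · · · · · · ·
T3:
  2·area = 76  (B↔C swapped to make it positive)
  edge (14, 10)→(5, 23): d=(-9,13) right/bottom  bias=-1
  edge (5, 23)→(4, 16): d=(-1,-7) top-left  bias=+0
  edge (4, 16)→(14, 10): d=(10,-6) top-left  bias=+0
    (1,4)@(3, 9): e=[152,0,-76] → ·  [on edge]
    (6,5)@(13, 11): e=[4,68,4] → █
    (7,5)@(15, 11): e=[-22,82,16] → ·
    (4,6)@(9, 13): e=[38,38,0] → █  [on edge]
    (5,6)@(11, 13): e=[12,52,12] → █
    (6,6)@(13, 13): e=[-14,66,24] → ·
    (3,7)@(7, 15): e=[46,22,8] → █
    (5,7)@(11, 15): e=[-6,50,32] → ·
    (2,8)@(5, 17): e=[54,6,16] → █
    (5,8)@(11, 17): e=[-24,48,52] → ·
    (2,9)@(5, 19): e=[36,4,36] → █
    (4,9)@(9, 19): e=[-16,32,60] → ·
    (2,11)@(5, 23): e=[0,0,76] → ·  [on edge]
  covered (11 px):
    · · · · · · · · ·
    · · · · · · · · ·
    · · · · · · · · ·
    · · · · · · · · ·
    · · · · · · · · ·
    · · · · · · █ · ·
    · · · · █ █ · · ·
    · · · █ █ · · · ·
    · · █ █ █ · · · ·
    · · █ █ · · · · ·
    · · █ · · · · · ·
    · · · · · · · · ·
T4:
  2·area = 120  (B↔C swapped to make it positive)
  edge (6, 24)→(12, 6): d=(6,-18) top-left  bias=+0
  edge (12, 6)→(18, 8): d=(6,2) right/bottom  bias=-1
  edge (18, 8)→(6, 24): d=(-12,16) right/bottom  bias=-1
    (1,1)@(3, 3): e=[-180,0,300] → ·  [on edge]
    (6,1)@(13, 3): e=[0,-20,140] → ·  [on edge]
    (4,2)@(9, 5): e=[-60,0,180] → ·  [on edge]
    (6,3)@(13, 7): e=[24,4,92] → █
    (7,3)@(15, 7): e=[60,0,60] → ·  [on edge]
    (5,4)@(11, 9): e=[0,20,100] → █  [on edge]
    (7,4)@(15, 9): e=[72,12,36] → █
    (8,4)@(17, 9): e=[108,8,4] → █
    (5,5)@(11, 11): e=[12,32,76] → █
    (8,5)@(17, 11): e=[120,20,-20] → ·
    (5,6)@(11, 13): e=[24,44,52] → █
    (7,6)@(15, 13): e=[96,36,-12] → ·
    (4,7)@(9, 15): e=[0,60,60] → █  [on edge]
    (3,10)@(7, 21): e=[0,100,20] → █  [on edge]
  covered (16 px):
    · · · · · · · · ·
    · · · · · · · · ·
    · · · · · · · · ·
    · · · · · · █ · ·
    · · · · · █ █ █ █
    · · · · · █ █ █ ·
    · · · · · █ █ · ·
    · · · · █ █ · · ·
    · · · · █ █ · · ·
    · · · · █ · · · ·
    · · · █ · · · · ·
    · · · · · · · · ·

Answer: 49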